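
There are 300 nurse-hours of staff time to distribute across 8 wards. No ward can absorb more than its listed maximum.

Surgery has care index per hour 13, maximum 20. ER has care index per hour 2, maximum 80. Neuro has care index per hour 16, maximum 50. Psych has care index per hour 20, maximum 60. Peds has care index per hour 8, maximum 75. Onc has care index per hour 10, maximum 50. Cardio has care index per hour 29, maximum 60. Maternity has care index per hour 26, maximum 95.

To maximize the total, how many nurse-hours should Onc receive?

15

Order the wards by care index per hour: Cardio 29 > Maternity 26 > Psych 20 > Neuro 16 > Surgery 13 > Onc 10 > Peds 8 > ER 2.
Cardio takes 60 to reach its cap of 60 ; 240 left.
Give Maternity 95 to hit its cap of 95 ; 145 left.
Give Psych 60 to hit its cap of 60 ; 85 left.
Give Neuro 50 to hit its cap of 50 ; 35 left.
Give Surgery 20 to hit its cap of 20 ; 15 left.
Only 15 left; Onc takes them to reach 15.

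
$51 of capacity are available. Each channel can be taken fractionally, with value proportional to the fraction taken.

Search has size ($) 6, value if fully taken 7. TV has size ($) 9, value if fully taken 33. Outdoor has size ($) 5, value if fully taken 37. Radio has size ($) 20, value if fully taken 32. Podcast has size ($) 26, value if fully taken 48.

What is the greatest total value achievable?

135.6

Best value per unit of size first: Outdoor 37/5≈7.4, TV 33/9≈3.67, Podcast 48/26≈1.85, Radio 32/20≈1.6, Search 7/6≈1.17.
All 5 $ of Outdoor fit (value 37) — 46 remain.
TV: take in full, 9 $ for value 33 — 37 left.
All 26 $ of Podcast fit (value 48) — 11 remain.
11 $ left: a 11/20 share of Radio gives 32×11/20 = 17.6.
Total value = 135.6.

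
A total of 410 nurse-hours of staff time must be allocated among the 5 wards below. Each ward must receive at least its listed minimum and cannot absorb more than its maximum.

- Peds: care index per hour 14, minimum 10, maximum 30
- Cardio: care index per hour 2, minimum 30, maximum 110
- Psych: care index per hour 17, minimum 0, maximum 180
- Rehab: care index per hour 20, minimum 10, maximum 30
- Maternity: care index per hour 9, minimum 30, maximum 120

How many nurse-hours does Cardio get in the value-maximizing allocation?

Meeting every minimum uses 10+30+0+10+30 = 80 nurse-hours, leaving 330.
Order the wards by care index per hour: Rehab 20 > Psych 17 > Peds 14 > Maternity 9 > Cardio 2.
Rehab takes 20 more to reach its cap of 30 — 310 left.
Give Psych 180 more to hit its cap of 180 — 130 left.
Peds takes 20 more to reach its cap of 30 — 110 left.
Give Maternity 90 more to hit its cap of 120 — 20 left.
Cardio: +20 (room for 80) → 50. Pool exhausted.

50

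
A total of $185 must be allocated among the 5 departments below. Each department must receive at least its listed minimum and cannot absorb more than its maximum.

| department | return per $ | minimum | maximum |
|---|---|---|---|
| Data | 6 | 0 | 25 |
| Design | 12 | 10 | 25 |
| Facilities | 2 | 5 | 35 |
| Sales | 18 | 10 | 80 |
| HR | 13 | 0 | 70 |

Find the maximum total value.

Meeting every minimum uses 0+10+5+10+0 = 25 $, leaving 160.
Highest return per $ first: Sales 18 > HR 13 > Design 12 > Data 6 > Facilities 2.
Give Sales 70 more to hit its cap of 80 → 90 left.
HR takes 70 more to reach its cap of 70 → 20 left.
Give Design 15 more to hit its cap of 25 → 5 left.
Data has room for 25 more but only 5 remain, so it gets 5.
Total = 6×5 + 12×25 + 2×5 + 18×80 + 13×70 = 2690.

2690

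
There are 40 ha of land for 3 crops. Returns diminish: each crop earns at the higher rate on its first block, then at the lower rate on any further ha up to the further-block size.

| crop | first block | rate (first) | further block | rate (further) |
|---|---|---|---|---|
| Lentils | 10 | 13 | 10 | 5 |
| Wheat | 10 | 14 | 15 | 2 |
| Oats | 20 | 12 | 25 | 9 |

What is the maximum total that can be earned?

Order all 6 blocks by rate: Wheat/T1 14 > Lentils/T1 13 > Oats/T1 12 > Oats/T2 9 > Lentils/T2 5 > Wheat/T2 2.
Wheat/T1 (14): +10 ; 30 left.
Lentils/T1 (13): +10 ; 20 left.
Fill Oats T1 block (20 at 12) ; 0 left.
Total = 14×10 + 13×10 + 12×20 = 510.

510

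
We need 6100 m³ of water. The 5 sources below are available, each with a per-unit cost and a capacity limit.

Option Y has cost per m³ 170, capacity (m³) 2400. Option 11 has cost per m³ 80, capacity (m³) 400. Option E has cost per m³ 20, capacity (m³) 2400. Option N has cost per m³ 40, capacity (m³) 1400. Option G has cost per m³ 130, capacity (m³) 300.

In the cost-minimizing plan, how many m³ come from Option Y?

1600

Fill from the cheapest source first.
Option E at 20: take all 2400 m³ ; 3700 still needed.
Option N (40): use full 1400 ; 2300 m³ to go.
Take 400 from Option 11 at 80 ; need 1900 more.
Take 300 from Option G at 130 ; need 1600 more.
Option Y (170): take the remaining 1600 ; done.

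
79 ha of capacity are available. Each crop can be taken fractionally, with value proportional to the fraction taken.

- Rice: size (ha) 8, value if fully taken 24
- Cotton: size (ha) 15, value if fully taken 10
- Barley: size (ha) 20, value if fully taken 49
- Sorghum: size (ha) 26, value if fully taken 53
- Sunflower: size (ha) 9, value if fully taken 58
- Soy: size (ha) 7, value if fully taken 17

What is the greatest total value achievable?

207

Sort by value density: Sunflower 58/9≈6.44, Rice 24/8≈3, Barley 49/20≈2.45, Soy 17/7≈2.43, Sorghum 53/26≈2.04, Cotton 10/15≈0.667.
All 9 ha of Sunflower fit (value 58) → 70 remain.
Take all of Rice (8 ha, value 24) → 62 ha left.
All 20 ha of Barley fit (value 49) → 42 remain.
All 7 ha of Soy fit (value 17) → 35 remain.
All 26 ha of Sorghum fit (value 53) → 9 remain.
Only 9 ha remain; take 9/15 of Cotton for value 10×9/15 = 6.
Total value = 207.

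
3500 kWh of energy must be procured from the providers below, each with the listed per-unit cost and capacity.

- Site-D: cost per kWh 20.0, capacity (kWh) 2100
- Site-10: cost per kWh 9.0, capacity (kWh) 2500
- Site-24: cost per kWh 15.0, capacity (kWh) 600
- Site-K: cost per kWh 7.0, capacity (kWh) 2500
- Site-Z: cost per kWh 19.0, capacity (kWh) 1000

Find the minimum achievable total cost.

26500

Cheapest first:
Site-K at 7.0: take all 2500 kWh ; 1000 still needed.
Site-10 at 9.0: take 1000 of its 2500 ; requirement met.
Site-24, Site-Z, Site-D: unused.
Cost = 2500×7.0 + 1000×9.0 = 26500.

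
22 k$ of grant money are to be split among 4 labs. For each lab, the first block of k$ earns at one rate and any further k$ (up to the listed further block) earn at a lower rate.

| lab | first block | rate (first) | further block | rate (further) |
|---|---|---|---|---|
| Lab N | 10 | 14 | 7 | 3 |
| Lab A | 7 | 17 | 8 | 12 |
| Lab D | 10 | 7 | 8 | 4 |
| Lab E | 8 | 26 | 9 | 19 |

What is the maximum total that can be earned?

464

Treat each block as its own option and order by rate: Lab E/first 26 > Lab E/second 19 > Lab A/first 17 > Lab N/first 14 > Lab A/second 12 > Lab D/first 7 > Lab D/second 4 > Lab N/second 3.
Fill Lab E first block (8 at 26) — 14 left.
Lab E second at 19: fill all 9 — 5 left.
5 remain; put them into Lab A first at 17.
Total = 26×8 + 19×9 + 17×5 = 464.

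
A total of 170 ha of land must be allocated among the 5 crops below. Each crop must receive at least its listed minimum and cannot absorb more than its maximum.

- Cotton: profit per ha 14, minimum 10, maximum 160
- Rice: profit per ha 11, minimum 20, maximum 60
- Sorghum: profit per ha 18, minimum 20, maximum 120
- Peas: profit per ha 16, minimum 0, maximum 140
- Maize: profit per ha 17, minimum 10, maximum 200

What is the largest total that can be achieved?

Meeting every minimum uses 10+20+20+0+10 = 60 ha, leaving 110.
Rank by profit per ha: Sorghum 18 > Maize 17 > Peas 16 > Cotton 14 > Rice 11.
Sorghum: +100 to 120 (cap) → 10 left.
Only 10 left; Maize takes them to reach 20.
Total = 14×10 + 11×20 + 18×120 + 17×20 = 2860.

2860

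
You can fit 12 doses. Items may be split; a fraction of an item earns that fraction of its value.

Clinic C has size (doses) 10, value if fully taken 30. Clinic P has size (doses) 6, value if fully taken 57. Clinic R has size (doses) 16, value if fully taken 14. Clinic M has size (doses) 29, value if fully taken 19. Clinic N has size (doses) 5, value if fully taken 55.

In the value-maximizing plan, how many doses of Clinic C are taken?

1

Best value per unit of size first: Clinic N 55/5≈11, Clinic P 57/6≈9.5, Clinic C 30/10≈3, Clinic R 14/16≈0.875, Clinic M 19/29≈0.655.
All 5 doses of Clinic N fit (value 55) ; 7 remain.
Take all of Clinic P (6 doses, value 57) ; 1 doses left.
Only 1 doses remain; take 1/10 of Clinic C for value 30×1/10 = 3.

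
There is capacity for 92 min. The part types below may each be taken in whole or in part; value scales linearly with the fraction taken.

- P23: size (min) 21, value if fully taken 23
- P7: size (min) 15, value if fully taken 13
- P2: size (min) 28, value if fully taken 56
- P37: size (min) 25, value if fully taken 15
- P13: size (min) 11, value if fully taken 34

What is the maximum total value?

136.2

Best value per unit of size first: P13 34/11≈3.09, P2 56/28≈2, P23 23/21≈1.1, P7 13/15≈0.867, P37 15/25≈0.6.
All 11 min of P13 fit (value 34) — 81 remain.
All 28 min of P2 fit (value 56) — 53 remain.
Take all of P23 (21 min, value 23) — 32 min left.
Take all of P7 (15 min, value 13) — 17 min left.
Only 17 min remain; take 17/25 of P37 for value 15×17/25 = 10.2.
Total value = 136.2.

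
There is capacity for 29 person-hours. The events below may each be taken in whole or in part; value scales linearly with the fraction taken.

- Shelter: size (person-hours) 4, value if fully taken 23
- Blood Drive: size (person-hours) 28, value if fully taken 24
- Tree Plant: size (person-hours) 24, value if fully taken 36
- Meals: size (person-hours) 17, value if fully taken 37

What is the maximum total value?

72

Sort by value density: Shelter 23/4≈5.75, Meals 37/17≈2.18, Tree Plant 36/24≈1.5, Blood Drive 24/28≈0.857.
All 4 person-hours of Shelter fit (value 23) → 25 remain.
All 17 person-hours of Meals fit (value 37) → 8 remain.
8 person-hours left: a 8/24 share of Tree Plant gives 36×8/24 = 12.
Total value = 72.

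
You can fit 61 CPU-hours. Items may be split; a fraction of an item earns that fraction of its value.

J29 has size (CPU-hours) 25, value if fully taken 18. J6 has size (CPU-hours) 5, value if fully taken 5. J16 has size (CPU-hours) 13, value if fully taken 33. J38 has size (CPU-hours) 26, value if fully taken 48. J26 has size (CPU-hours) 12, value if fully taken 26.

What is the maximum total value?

Rank by value-to-size ratio: J16 33/13≈2.54, J26 26/12≈2.17, J38 48/26≈1.85, J6 5/5≈1, J29 18/25≈0.72.
J16: take in full, 13 CPU-hours for value 33 → 48 left.
All 12 CPU-hours of J26 fit (value 26) → 36 remain.
All 26 CPU-hours of J38 fit (value 48) → 10 remain.
J6: take in full, 5 CPU-hours for value 5 → 5 left.
Only 5 CPU-hours remain; take 5/25 of J29 for value 18×5/25 = 3.6.
Total value = 115.6.

115.6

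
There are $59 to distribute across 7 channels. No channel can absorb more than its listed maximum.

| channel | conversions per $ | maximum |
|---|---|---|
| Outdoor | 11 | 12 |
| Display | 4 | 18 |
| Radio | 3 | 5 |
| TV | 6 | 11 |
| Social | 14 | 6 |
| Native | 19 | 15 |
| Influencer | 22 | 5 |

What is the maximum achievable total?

Rank by conversions per $: Influencer 22 > Native 19 > Social 14 > Outdoor 11 > TV 6 > Display 4 > Radio 3.
Influencer takes 5 to reach its cap of 5 — 54 left.
Native: +15 to 15 (cap) — 39 left.
Social takes 6 to reach its cap of 6 — 33 left.
Outdoor: +12 to 12 (cap) — 21 left.
Give TV 11 to hit its cap of 11 — 10 left.
Display: +10 (room for 18) → 10. Pool exhausted.
Total = 11×12 + 4×10 + 6×11 + 14×6 + 19×15 + 22×5 = 717.

717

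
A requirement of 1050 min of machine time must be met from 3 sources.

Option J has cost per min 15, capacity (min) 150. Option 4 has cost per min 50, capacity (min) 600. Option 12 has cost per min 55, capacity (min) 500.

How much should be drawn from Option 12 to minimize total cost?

Use sources in increasing cost order.
Option J (15): use full 150 ; 900 min to go.
Option 4 at 50: take all 600 min ; 300 still needed.
Take 300 from Option 12 at 55 to finish.

300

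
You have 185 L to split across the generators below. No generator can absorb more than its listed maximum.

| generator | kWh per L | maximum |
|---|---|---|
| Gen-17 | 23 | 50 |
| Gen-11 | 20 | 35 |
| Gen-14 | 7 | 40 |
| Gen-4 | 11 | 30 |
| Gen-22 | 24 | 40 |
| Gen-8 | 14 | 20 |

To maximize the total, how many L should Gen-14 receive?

10

Rank by kWh per L: Gen-22 24 > Gen-17 23 > Gen-11 20 > Gen-8 14 > Gen-4 11 > Gen-14 7.
Give Gen-22 40 to hit its cap of 40 → 145 left.
Gen-17 takes 50 to reach its cap of 50 → 95 left.
Gen-11: +35 to 35 (cap) → 60 left.
Gen-8: +20 to 20 (cap) → 40 left.
Gen-4 takes 30 to reach its cap of 30 → 10 left.
Gen-14 has room for 40 but only 10 remain, so it gets 10.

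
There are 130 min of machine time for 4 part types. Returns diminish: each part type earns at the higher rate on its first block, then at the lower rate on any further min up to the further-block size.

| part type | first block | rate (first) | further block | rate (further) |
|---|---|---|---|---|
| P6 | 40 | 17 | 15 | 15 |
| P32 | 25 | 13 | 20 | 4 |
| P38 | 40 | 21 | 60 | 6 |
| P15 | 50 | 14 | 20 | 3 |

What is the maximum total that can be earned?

Treat each block as its own option and order by rate: P38/tier1 21 > P6/tier1 17 > P6/tier2 15 > P15/tier1 14 > P32/tier1 13 > P38/tier2 6 > P32/tier2 4 > P15/tier2 3.
P38/tier1 (21): +40 — 90 left.
P6/tier1 (17): +40 — 50 left.
P6 tier2 at 15: fill all 15 — 35 left.
35 remain; put them into P15 tier1 at 14.
Total = 21×40 + 17×40 + 15×15 + 14×35 = 2235.

2235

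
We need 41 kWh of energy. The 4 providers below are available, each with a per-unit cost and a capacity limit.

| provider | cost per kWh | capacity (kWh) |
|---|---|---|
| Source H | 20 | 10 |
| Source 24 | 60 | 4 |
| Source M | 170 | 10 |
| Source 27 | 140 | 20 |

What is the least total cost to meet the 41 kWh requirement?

Cheapest first:
Source H at 20: take all 10 kWh ; 31 still needed.
Source 24 at 60: take all 4 kWh ; 27 still needed.
Source 27 (140): use full 20 ; 7 kWh to go.
Source M at 170: take 7 of its 10 ; requirement met.
Cost = 10×20 + 4×60 + 20×140 + 7×170 = 4430.

4430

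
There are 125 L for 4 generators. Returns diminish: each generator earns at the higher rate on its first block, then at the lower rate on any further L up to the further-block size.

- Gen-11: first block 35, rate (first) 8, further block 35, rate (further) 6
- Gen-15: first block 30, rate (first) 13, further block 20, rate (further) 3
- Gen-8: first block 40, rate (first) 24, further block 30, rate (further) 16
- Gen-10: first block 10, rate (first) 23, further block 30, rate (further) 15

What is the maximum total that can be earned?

2315

Order all 8 blocks by rate: Gen-8/T1 24 > Gen-10/T1 23 > Gen-8/T2 16 > Gen-10/T2 15 > Gen-15/T1 13 > Gen-11/T1 8 > Gen-11/T2 6 > Gen-15/T2 3.
Gen-8 T1 at 24: fill all 40 — 85 left.
Fill Gen-10 T1 block (10 at 23) — 75 left.
Fill Gen-8 T2 block (30 at 16) — 45 left.
Gen-10 T2 at 15: fill all 30 — 15 left.
Gen-15 T1 at 13: only 15 left, fill 15.
Total = 24×40 + 23×10 + 16×30 + 15×30 + 13×15 = 2315.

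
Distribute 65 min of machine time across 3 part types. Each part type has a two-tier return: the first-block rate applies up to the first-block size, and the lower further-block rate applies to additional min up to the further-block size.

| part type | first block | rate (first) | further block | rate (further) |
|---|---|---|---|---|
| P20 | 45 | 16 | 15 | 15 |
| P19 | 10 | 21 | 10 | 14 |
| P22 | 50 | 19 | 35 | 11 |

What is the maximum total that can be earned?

Order all 6 blocks by rate: P19/first 21 > P22/first 19 > P20/first 16 > P20/second 15 > P19/second 14 > P22/second 11.
P19 first at 21: fill all 10 ; 55 left.
P22 first at 19: fill all 50 ; 5 left.
P20 first at 16: only 5 left, fill 5.
Total = 21×10 + 19×50 + 16×5 = 1240.

1240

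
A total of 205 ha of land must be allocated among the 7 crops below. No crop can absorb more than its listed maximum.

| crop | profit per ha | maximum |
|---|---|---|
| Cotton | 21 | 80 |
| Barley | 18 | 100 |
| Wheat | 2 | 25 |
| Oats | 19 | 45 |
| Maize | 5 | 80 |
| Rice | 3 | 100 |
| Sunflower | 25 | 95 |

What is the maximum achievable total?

4625

Rank by profit per ha: Sunflower 25 > Cotton 21 > Oats 19 > Barley 18 > Maize 5 > Rice 3 > Wheat 2.
Sunflower: +95 to 95 (cap) ; 110 left.
Give Cotton 80 to hit its cap of 80 ; 30 left.
Only 30 left; Oats takes them to reach 30.
Total = 21×80 + 19×30 + 25×95 = 4625.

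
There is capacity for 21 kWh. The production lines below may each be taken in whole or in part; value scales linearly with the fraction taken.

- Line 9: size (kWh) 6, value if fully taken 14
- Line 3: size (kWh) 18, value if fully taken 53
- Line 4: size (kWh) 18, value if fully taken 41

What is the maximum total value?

Best value per unit of size first: Line 3 53/18≈2.94, Line 9 14/6≈2.33, Line 4 41/18≈2.28.
Line 3: take in full, 18 kWh for value 53 — 3 left.
3 kWh left: a 3/6 share of Line 9 gives 14×3/6 = 7.
Total value = 60.

60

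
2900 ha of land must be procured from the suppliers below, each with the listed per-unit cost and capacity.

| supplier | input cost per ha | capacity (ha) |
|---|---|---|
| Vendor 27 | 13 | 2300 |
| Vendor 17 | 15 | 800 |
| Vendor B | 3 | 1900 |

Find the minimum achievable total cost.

18700

Use suppliers in increasing cost order.
Vendor B at 3: take all 1900 ha → 1000 still needed.
Vendor 27 (13): take the remaining 1000 → done.
Vendor 17: unused.
Cost = 1900×3 + 1000×13 = 18700.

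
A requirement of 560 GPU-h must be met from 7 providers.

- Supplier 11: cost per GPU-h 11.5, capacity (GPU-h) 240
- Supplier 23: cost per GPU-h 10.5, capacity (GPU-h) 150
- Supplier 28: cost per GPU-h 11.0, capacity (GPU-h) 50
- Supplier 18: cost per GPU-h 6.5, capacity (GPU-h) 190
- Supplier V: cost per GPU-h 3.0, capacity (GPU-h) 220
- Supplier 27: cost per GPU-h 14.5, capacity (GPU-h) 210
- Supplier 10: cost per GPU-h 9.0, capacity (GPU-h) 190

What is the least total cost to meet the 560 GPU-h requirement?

Cheapest first:
Supplier V (3.0): use full 220 → 340 GPU-h to go.
Take 190 from Supplier 18 at 6.5 → need 150 more.
Take 150 from Supplier 10 at 9.0 to finish.
Supplier 23, Supplier 28, Supplier 11, Supplier 27: unused.
Cost = 220×3.0 + 190×6.5 + 150×9.0 = 3245.

3245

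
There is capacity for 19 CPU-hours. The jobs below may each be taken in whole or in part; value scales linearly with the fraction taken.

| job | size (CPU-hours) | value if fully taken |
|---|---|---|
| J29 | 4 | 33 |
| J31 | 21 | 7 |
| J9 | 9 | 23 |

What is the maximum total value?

58

Best value per unit of size first: J29 33/4≈8.25, J9 23/9≈2.56, J31 7/21≈0.333.
J29: take in full, 4 CPU-hours for value 33 → 15 left.
Take all of J9 (9 CPU-hours, value 23) → 6 CPU-hours left.
6 CPU-hours left: a 6/21 share of J31 gives 7×6/21 = 2.
Total value = 58.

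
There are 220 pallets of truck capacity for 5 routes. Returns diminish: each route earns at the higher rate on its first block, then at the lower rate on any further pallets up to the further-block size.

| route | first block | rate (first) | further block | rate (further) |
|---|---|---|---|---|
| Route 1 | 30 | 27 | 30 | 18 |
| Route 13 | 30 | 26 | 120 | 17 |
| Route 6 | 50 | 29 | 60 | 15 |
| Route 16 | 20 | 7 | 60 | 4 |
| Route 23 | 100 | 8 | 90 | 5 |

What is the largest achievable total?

Treat each block as its own option and order by rate: Route 6/tier1 29 > Route 1/tier1 27 > Route 13/tier1 26 > Route 1/tier2 18 > Route 13/tier2 17 > Route 6/tier2 15 > Route 23/tier1 8 > Route 16/tier1 7 > Route 23/tier2 5 > Route 16/tier2 4.
Fill Route 6 tier1 block (50 at 29) — 170 left.
Route 1/tier1 (27): +30 — 140 left.
Fill Route 13 tier1 block (30 at 26) — 110 left.
Route 1/tier2 (18): +30 — 80 left.
Route 13 tier2 at 17: only 80 left, fill 80.
Total = 29×50 + 27×30 + 26×30 + 18×30 + 17×80 = 4940.

4940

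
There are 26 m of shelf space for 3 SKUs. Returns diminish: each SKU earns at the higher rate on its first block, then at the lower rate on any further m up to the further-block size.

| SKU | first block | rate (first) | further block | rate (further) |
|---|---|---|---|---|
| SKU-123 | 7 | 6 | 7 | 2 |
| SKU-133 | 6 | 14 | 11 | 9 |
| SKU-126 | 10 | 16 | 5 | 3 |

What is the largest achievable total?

334

Treat each block as its own option and order by rate: SKU-126/T1 16 > SKU-133/T1 14 > SKU-133/T2 9 > SKU-123/T1 6 > SKU-126/T2 3 > SKU-123/T2 2.
SKU-126/T1 (16): +10 ; 16 left.
SKU-133/T1 (14): +6 ; 10 left.
10 remain; put them into SKU-133 T2 at 9.
Total = 16×10 + 14×6 + 9×10 = 334.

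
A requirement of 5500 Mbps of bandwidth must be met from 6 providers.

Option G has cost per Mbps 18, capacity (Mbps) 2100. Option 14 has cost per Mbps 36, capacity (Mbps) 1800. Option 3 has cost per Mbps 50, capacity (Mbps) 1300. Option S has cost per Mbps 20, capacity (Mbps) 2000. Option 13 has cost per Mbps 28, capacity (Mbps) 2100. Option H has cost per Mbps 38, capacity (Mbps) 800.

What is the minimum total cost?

117000

Cheapest first:
Option G (18): use full 2100 — 3400 Mbps to go.
Option S at 20: take all 2000 Mbps — 1400 still needed.
Option 13 (28): take the remaining 1400 — done.
Option 14, Option H, Option 3: unused.
Cost = 2100×18 + 2000×20 + 1400×28 = 117000.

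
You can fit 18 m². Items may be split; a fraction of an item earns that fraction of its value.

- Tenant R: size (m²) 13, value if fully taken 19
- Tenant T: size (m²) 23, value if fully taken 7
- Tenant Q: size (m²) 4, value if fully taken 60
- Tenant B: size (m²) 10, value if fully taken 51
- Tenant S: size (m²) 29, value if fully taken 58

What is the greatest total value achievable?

119

Rank by value-to-size ratio: Tenant Q 60/4≈15, Tenant B 51/10≈5.1, Tenant S 58/29≈2, Tenant R 19/13≈1.46, Tenant T 7/23≈0.304.
Tenant Q: take in full, 4 m² for value 60 → 14 left.
Tenant B: take in full, 10 m² for value 51 → 4 left.
Only 4 m² remain; take 4/29 of Tenant S for value 58×4/29 = 8.
Total value = 119.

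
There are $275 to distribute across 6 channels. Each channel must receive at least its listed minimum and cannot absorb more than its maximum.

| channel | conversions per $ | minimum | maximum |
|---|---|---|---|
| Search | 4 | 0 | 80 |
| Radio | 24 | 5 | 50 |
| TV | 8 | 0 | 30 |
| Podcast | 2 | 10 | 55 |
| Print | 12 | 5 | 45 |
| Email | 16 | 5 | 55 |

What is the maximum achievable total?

Meeting every minimum uses 0+5+0+10+5+5 = 25 $, leaving 250.
Highest conversions per $ first: Radio 24 > Email 16 > Print 12 > TV 8 > Search 4 > Podcast 2.
Radio: +45 to 50 (cap) — 205 left.
Email takes 50 more to reach its cap of 55 — 155 left.
Print takes 40 more to reach its cap of 45 — 115 left.
Give TV 30 more to hit its cap of 30 — 85 left.
Search takes 80 more to reach its cap of 80 — 5 left.
Podcast has room for 45 more but only 5 remain, so it gets 15.
Total = 4×80 + 24×50 + 8×30 + 2×15 + 12×45 + 16×55 = 3210.

3210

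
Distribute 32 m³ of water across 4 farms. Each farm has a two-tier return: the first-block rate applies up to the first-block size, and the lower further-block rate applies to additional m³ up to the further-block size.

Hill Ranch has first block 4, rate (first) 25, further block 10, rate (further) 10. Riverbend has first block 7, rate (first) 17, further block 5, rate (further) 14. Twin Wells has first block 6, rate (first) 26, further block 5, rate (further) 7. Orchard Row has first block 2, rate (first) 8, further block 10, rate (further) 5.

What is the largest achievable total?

Rank every tier by rate: Twin Wells/T1 26 > Hill Ranch/T1 25 > Riverbend/T1 17 > Riverbend/T2 14 > Hill Ranch/T2 10 > Orchard Row/T1 8 > Twin Wells/T2 7 > Orchard Row/T2 5.
Fill Twin Wells T1 block (6 at 26) → 26 left.
Fill Hill Ranch T1 block (4 at 25) → 22 left.
Fill Riverbend T1 block (7 at 17) → 15 left.
Riverbend/T2 (14): +5 → 10 left.
Fill Hill Ranch T2 block (10 at 10) → 0 left.
Total = 26×6 + 25×4 + 17×7 + 14×5 + 10×10 = 545.

545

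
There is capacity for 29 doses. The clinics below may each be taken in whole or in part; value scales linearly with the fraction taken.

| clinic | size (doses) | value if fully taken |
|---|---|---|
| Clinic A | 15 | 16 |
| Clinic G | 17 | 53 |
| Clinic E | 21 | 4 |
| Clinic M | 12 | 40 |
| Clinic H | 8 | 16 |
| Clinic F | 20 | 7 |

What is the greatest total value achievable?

93

Best value per unit of size first: Clinic M 40/12≈3.33, Clinic G 53/17≈3.12, Clinic H 16/8≈2, Clinic A 16/15≈1.07, Clinic F 7/20≈0.35, Clinic E 4/21≈0.19.
Clinic M: take in full, 12 doses for value 40 — 17 left.
All 17 doses of Clinic G fit (value 53) — 0 remain.
Total value = 93.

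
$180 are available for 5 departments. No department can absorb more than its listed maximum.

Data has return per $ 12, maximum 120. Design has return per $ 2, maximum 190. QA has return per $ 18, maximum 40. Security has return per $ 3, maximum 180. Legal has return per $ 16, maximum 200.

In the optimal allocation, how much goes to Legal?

Rank by return per $: QA 18 > Legal 16 > Data 12 > Security 3 > Design 2.
Give QA 40 to hit its cap of 40 → 140 left.
Legal has room for 200 but only 140 remain, so it gets 140.

140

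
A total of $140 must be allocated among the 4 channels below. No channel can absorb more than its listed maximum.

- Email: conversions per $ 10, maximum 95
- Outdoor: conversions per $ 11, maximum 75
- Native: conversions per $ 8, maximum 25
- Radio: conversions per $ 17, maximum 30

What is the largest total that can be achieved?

1685

Rank by conversions per $: Radio 17 > Outdoor 11 > Email 10 > Native 8.
Give Radio 30 to hit its cap of 30 ; 110 left.
Outdoor: +75 to 75 (cap) ; 35 left.
Email has room for 95 but only 35 remain, so it gets 35.
Total = 10×35 + 11×75 + 17×30 = 1685.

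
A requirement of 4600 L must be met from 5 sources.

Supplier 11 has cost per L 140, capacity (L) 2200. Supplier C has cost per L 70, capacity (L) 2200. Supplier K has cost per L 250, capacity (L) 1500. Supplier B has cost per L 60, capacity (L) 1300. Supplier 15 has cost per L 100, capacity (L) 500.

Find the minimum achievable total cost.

Use sources in increasing cost order.
Supplier B (60): use full 1300 ; 3300 L to go.
Take 2200 from Supplier C at 70 ; need 1100 more.
Supplier 15 at 100: take all 500 L ; 600 still needed.
Supplier 11 (140): take the remaining 600 ; done.
Supplier K: unused.
Cost = 1300×60 + 2200×70 + 500×100 + 600×140 = 366000.

366000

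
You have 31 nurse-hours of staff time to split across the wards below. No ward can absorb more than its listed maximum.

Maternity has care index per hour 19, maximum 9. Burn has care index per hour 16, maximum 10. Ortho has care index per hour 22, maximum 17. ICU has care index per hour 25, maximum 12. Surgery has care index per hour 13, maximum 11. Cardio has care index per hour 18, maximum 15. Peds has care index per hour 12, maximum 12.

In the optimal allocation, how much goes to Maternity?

2

Order the wards by care index per hour: ICU 25 > Ortho 22 > Maternity 19 > Cardio 18 > Burn 16 > Surgery 13 > Peds 12.
ICU takes 12 to reach its cap of 12 — 19 left.
Ortho takes 17 to reach its cap of 17 — 2 left.
Maternity has room for 9 but only 2 remain, so it gets 2.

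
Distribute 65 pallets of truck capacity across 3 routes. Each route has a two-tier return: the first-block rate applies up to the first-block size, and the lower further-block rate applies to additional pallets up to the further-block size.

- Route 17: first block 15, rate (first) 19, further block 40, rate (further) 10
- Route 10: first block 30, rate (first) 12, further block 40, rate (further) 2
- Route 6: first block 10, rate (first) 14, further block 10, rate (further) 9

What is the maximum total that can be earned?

885

Order all 6 blocks by rate: Route 17/first 19 > Route 6/first 14 > Route 10/first 12 > Route 17/second 10 > Route 6/second 9 > Route 10/second 2.
Route 17/first (19): +15 — 50 left.
Route 6/first (14): +10 — 40 left.
Fill Route 10 first block (30 at 12) — 10 left.
Route 17/second: +10 of 40 at 10; pool empty.
Total = 19×15 + 14×10 + 12×30 + 10×10 = 885.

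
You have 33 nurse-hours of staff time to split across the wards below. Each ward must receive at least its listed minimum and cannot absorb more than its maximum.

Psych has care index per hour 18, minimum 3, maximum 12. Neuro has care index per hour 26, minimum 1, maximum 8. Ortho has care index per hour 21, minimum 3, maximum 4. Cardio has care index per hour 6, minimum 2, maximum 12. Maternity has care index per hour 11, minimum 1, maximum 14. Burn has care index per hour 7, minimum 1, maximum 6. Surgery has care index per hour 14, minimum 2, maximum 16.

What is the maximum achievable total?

Meeting every minimum uses 3+1+3+2+1+1+2 = 13 nurse-hours, leaving 20.
Rank by care index per hour: Neuro 26 > Ortho 21 > Psych 18 > Surgery 14 > Maternity 11 > Burn 7 > Cardio 6.
Neuro takes 7 more to reach its cap of 8 ; 13 left.
Give Ortho 1 more to hit its cap of 4 ; 12 left.
Psych takes 9 more to reach its cap of 12 ; 3 left.
Surgery: +3 (room for 14) → 5. Pool exhausted.
Total = 18×12 + 26×8 + 21×4 + 6×2 + 11×1 + 7×1 + 14×5 = 608.

608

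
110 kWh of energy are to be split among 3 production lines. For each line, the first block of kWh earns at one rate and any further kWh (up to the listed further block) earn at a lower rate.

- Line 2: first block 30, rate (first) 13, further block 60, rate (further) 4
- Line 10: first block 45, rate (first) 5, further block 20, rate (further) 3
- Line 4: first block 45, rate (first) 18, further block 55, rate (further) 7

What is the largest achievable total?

1445

Order all 6 blocks by rate: Line 4/first 18 > Line 2/first 13 > Line 4/second 7 > Line 10/first 5 > Line 2/second 4 > Line 10/second 3.
Fill Line 4 first block (45 at 18) ; 65 left.
Line 2 first at 13: fill all 30 ; 35 left.
Line 4/second: +35 of 55 at 7; pool empty.
Total = 18×45 + 13×30 + 7×35 = 1445.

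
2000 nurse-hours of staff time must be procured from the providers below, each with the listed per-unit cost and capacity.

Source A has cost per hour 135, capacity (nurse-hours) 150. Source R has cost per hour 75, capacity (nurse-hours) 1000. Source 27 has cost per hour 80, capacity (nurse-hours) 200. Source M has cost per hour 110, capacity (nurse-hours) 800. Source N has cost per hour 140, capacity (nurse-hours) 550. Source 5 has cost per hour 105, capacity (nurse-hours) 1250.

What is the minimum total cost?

Fill from the cheapest provider first.
Source R at 75: take all 1000 nurse-hours → 1000 still needed.
Take 200 from Source 27 at 80 → need 800 more.
Source 5 at 105: take 800 of its 1250 → requirement met.
Source M, Source A, Source N: unused.
Cost = 1000×75 + 200×80 + 800×105 = 175000.

175000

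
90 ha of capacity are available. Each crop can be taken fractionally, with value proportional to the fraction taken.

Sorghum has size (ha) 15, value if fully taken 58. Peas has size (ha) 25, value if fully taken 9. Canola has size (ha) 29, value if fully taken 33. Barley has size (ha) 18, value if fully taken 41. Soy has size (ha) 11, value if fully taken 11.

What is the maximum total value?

149.12

Best value per unit of size first: Sorghum 58/15≈3.87, Barley 41/18≈2.28, Canola 33/29≈1.14, Soy 11/11≈1, Peas 9/25≈0.36.
Take all of Sorghum (15 ha, value 58) — 75 ha left.
Barley: take in full, 18 ha for value 41 — 57 left.
All 29 ha of Canola fit (value 33) — 28 remain.
All 11 ha of Soy fit (value 11) — 17 remain.
17 ha left: a 17/25 share of Peas gives 9×17/25 = 6.12.
Total value = 149.12.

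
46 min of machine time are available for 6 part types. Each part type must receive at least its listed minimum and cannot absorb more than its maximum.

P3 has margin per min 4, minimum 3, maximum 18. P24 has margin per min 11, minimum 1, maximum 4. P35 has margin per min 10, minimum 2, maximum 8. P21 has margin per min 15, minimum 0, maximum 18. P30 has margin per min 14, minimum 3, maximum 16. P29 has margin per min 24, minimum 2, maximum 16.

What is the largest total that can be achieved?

781

Meeting every minimum uses 3+1+2+0+3+2 = 11 min, leaving 35.
Order the part types by margin per min: P29 24 > P21 15 > P30 14 > P24 11 > P35 10 > P3 4.
Give P29 14 more to hit its cap of 16 ; 21 left.
P21: +18 to 18 (cap) ; 3 left.
P30 has room for 13 more but only 3 remain, so it gets 6.
Total = 4×3 + 11×1 + 10×2 + 15×18 + 14×6 + 24×16 = 781.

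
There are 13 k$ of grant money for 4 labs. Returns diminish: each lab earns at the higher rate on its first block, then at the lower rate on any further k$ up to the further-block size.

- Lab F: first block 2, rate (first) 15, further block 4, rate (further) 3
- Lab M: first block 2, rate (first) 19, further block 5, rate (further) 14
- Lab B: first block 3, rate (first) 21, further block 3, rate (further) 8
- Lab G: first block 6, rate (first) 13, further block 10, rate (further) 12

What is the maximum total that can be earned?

Order all 8 blocks by rate: Lab B/first 21 > Lab M/first 19 > Lab F/first 15 > Lab M/second 14 > Lab G/first 13 > Lab G/second 12 > Lab B/second 8 > Lab F/second 3.
Lab B/first (21): +3 — 10 left.
Lab M first at 19: fill all 2 — 8 left.
Lab F first at 15: fill all 2 — 6 left.
Lab M/second (14): +5 — 1 left.
Lab G first at 13: only 1 left, fill 1.
Total = 21×3 + 19×2 + 15×2 + 14×5 + 13×1 = 214.

214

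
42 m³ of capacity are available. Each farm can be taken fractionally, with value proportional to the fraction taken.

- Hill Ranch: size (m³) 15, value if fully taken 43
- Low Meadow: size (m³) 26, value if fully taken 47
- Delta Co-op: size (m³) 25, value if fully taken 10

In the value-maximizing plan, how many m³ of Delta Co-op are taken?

1

Sort by value density: Hill Ranch 43/15≈2.87, Low Meadow 47/26≈1.81, Delta Co-op 10/25≈0.4.
Take all of Hill Ranch (15 m³, value 43) → 27 m³ left.
Take all of Low Meadow (26 m³, value 47) → 1 m³ left.
1 m³ left: a 1/25 share of Delta Co-op gives 10×1/25 = 0.4.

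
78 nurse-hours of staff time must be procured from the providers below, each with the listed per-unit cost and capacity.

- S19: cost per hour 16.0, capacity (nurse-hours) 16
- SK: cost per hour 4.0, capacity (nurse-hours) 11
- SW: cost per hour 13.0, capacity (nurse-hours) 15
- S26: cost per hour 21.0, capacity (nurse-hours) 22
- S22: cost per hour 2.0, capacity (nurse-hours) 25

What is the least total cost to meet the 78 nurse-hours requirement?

776

Use providers in increasing cost order.
S22 (2.0): use full 25 → 53 nurse-hours to go.
SK (4.0): use full 11 → 42 nurse-hours to go.
Take 15 from SW at 13.0 → need 27 more.
Take 16 from S19 at 16.0 → need 11 more.
S26 at 21.0: take 11 of its 22 → requirement met.
Cost = 25×2.0 + 11×4.0 + 15×13.0 + 16×16.0 + 11×21.0 = 776.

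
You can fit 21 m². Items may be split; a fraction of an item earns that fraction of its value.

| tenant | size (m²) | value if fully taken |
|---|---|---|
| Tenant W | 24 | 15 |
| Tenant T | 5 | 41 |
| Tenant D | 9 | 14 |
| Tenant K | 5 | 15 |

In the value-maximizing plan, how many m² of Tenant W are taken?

2

Sort by value density: Tenant T 41/5≈8.2, Tenant K 15/5≈3, Tenant D 14/9≈1.56, Tenant W 15/24≈0.625.
All 5 m² of Tenant T fit (value 41) ; 16 remain.
All 5 m² of Tenant K fit (value 15) ; 11 remain.
All 9 m² of Tenant D fit (value 14) ; 2 remain.
Only 2 m² remain; take 2/24 of Tenant W for value 15×2/24 = 1.25.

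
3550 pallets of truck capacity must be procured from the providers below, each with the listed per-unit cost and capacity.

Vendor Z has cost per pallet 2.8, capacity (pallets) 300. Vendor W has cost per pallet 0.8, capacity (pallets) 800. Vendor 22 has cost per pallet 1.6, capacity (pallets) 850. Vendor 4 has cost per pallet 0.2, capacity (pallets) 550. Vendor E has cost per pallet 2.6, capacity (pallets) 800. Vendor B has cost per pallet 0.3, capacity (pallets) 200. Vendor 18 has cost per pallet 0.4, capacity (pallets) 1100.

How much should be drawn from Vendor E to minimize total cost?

Fill from the cheapest provider first.
Take 550 from Vendor 4 at 0.2 — need 3000 more.
Take 200 from Vendor B at 0.3 — need 2800 more.
Take 1100 from Vendor 18 at 0.4 — need 1700 more.
Vendor W (0.8): use full 800 — 900 pallets to go.
Vendor 22 at 1.6: take all 850 pallets — 50 still needed.
Vendor E (2.6): take the remaining 50 — done.
Vendor Z: unused.

50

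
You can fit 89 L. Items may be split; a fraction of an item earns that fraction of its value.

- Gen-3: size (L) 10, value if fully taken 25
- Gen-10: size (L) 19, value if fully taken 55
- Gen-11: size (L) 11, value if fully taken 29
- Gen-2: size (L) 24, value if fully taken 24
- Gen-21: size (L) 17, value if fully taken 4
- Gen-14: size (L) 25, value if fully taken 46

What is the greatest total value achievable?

179

Rank by value-to-size ratio: Gen-10 55/19≈2.89, Gen-11 29/11≈2.64, Gen-3 25/10≈2.5, Gen-14 46/25≈1.84, Gen-2 24/24≈1, Gen-21 4/17≈0.235.
Gen-10: take in full, 19 L for value 55 → 70 left.
Gen-11: take in full, 11 L for value 29 → 59 left.
Gen-3: take in full, 10 L for value 25 → 49 left.
Take all of Gen-14 (25 L, value 46) → 24 L left.
Gen-2: take in full, 24 L for value 24 → 0 left.
Total value = 179.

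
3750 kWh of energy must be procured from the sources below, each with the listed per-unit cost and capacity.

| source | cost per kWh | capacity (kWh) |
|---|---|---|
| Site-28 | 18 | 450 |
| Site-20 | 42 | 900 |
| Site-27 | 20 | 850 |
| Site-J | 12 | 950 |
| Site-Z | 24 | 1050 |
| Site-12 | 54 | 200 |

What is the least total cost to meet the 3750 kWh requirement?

80600

Cheapest first:
Site-J (12): use full 950 ; 2800 kWh to go.
Site-28 (18): use full 450 ; 2350 kWh to go.
Take 850 from Site-27 at 20 ; need 1500 more.
Take 1050 from Site-Z at 24 ; need 450 more.
Take 450 from Site-20 at 42 to finish.
Site-12: unused.
Cost = 950×12 + 450×18 + 850×20 + 1050×24 + 450×42 = 80600.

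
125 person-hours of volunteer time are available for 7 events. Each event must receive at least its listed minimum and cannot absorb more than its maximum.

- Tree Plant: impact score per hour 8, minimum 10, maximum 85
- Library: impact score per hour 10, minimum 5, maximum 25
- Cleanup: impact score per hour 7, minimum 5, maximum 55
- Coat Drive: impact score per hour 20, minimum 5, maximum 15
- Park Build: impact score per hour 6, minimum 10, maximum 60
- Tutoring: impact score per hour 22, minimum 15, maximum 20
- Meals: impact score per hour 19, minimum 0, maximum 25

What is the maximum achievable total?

1760

Meeting every minimum uses 10+5+5+5+10+15+0 = 50 person-hours, leaving 75.
Highest impact score per hour first: Tutoring 22 > Coat Drive 20 > Meals 19 > Library 10 > Tree Plant 8 > Cleanup 7 > Park Build 6.
Give Tutoring 5 more to hit its cap of 20 ; 70 left.
Coat Drive: +10 to 15 (cap) ; 60 left.
Give Meals 25 more to hit its cap of 25 ; 35 left.
Library: +20 to 25 (cap) ; 15 left.
Only 15 left; Tree Plant takes them to reach 25.
Total = 8×25 + 10×25 + 7×5 + 20×15 + 6×10 + 22×20 + 19×25 = 1760.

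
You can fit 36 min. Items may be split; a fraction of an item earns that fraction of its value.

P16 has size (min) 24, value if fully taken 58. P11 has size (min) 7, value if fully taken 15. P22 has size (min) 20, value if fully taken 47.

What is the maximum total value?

Rank by value-to-size ratio: P16 58/24≈2.42, P22 47/20≈2.35, P11 15/7≈2.14.
All 24 min of P16 fit (value 58) → 12 remain.
12 min left: a 12/20 share of P22 gives 47×12/20 = 28.2.
Total value = 86.2.

86.2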